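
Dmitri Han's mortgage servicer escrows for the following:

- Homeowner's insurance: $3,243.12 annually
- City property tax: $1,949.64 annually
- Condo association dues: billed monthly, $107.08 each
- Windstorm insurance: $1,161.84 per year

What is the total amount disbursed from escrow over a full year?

Homeowner's insurance — $3,243.12 per year
City property tax — $1,949.64 per year
Condo association dues — $107.08 × 12 = $1,284.96 per year
Windstorm insurance — $1,161.84 per year
Total per year = $7,639.56

$7,639.56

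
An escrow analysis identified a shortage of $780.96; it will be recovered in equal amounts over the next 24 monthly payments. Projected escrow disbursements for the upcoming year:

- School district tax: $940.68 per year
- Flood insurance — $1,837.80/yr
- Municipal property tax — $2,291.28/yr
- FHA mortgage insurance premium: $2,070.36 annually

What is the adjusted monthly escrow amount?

School district tax — $940.68
Flood insurance — $1,837.80
Municipal property tax — $2,291.28
FHA mortgage insurance premium — $2,070.36
Total annual escrow = $7,140.12
Base monthly escrow = $7,140.12 ÷ 12 = $595.01
Shortage per month = $780.96 / 24 = $32.54
Adjusted monthly = $595.01 + $32.54 = $627.55

$627.55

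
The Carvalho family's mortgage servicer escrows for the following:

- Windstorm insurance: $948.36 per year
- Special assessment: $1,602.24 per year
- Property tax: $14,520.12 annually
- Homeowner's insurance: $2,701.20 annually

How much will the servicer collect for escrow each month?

$1,647.66

Windstorm insurance = $948.36 per year
Special assessment = $1,602.24 per year
Property tax = $14,520.12 per year
Homeowner's insurance = $2,701.20 per year
Yearly total = $19,771.92
Base monthly escrow = $19,771.92 ÷ 12 = $1,647.66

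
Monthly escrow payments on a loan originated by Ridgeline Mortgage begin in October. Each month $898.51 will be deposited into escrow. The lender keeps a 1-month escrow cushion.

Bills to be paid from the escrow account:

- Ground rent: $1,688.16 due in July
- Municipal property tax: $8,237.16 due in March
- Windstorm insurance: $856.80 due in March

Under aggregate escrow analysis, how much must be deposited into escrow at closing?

$4,601.41

Cushion = 1 × $898.51 = $898.51
Trial balance (start $0, +$898.51 each month, − disbursements):
  Oct: +$898.51 → $898.51
  Nov: +$898.51 → $1,797.02
  Dec: +$898.51 → $2,695.53
  Jan: +$898.51 → $3,594.04
  Feb: +$898.51 → $4,492.55
  Mar: +$898.51 − $9,093.96 → -$3,702.90
  Apr: +$898.51 → -$2,804.39
  May: +$898.51 → -$1,905.88
  Jun: +$898.51 → -$1,007.37
  Jul: +$898.51 − $1,688.16 → -$1,797.02
  Aug: +$898.51 → -$898.51
  Sep: +$898.51 → $0.00
Lowest trial balance = -$3,702.90 (Mar)
Initial deposit = cushion − low point = $898.51 − (-$3,702.90) = $4,601.41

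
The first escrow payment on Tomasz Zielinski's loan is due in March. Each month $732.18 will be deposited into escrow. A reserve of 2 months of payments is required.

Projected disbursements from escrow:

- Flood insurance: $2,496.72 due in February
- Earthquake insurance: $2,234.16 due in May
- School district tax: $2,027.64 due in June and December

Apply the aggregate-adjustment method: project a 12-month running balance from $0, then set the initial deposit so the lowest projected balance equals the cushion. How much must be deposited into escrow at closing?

Cushion = 2 × $732.18 = $1,464.36
Trial balance (start $0, +$732.18 each month, − disbursements):
  Mar: +$732.18 → $732.18
  Apr: +$732.18 → $1,464.36
  May: +$732.18 − $2,234.16 → -$37.62
  Jun: +$732.18 − $2,027.64 → -$1,333.08
  Jul: +$732.18 → -$600.90
  Aug: +$732.18 → $131.28
  Sep: +$732.18 → $863.46
  Oct: +$732.18 → $1,595.64
  Nov: +$732.18 → $2,327.82
  Dec: +$732.18 − $2,027.64 → $1,032.36
  Jan: +$732.18 → $1,764.54
  Feb: +$732.18 − $2,496.72 → $0.00
Lowest trial balance = -$1,333.08 (Jun)
Initial deposit = cushion − low point = $1,464.36 − (-$1,333.08) = $2,797.44

$2,797.44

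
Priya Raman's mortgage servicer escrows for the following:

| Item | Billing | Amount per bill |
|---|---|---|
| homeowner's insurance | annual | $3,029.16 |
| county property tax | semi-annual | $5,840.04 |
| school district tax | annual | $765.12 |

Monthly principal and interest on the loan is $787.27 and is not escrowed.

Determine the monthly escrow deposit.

$1,289.53

Homeowner's insurance: $3,029.16
County property tax: $5,840.04 × 2 = $11,680.08
School district tax: $765.12
Total annual escrow = $3,029.16 + $11,680.08 + $765.12 = $15,474.36
Base monthly escrow = $15,474.36 ÷ 12 = $1,289.53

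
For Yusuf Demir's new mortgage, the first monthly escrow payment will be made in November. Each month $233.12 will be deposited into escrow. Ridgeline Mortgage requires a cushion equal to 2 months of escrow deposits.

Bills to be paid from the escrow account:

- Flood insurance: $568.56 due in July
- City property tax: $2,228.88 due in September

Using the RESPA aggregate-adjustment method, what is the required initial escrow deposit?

$699.36

Cushion = 2 × $233.12 = $466.24
Trial balance (start $0, +$233.12 each month, − disbursements):
  Nov: +$233.12 → $233.12
  Dec: +$233.12 → $466.24
  Jan: +$233.12 → $699.36
  Feb: +$233.12 → $932.48
  Mar: +$233.12 → $1,165.60
  Apr: +$233.12 → $1,398.72
  May: +$233.12 → $1,631.84
  Jun: +$233.12 → $1,864.96
  Jul: +$233.12 − $568.56 → $1,529.52
  Aug: +$233.12 → $1,762.64
  Sep: +$233.12 − $2,228.88 → -$233.12
  Oct: +$233.12 → $0.00
Lowest trial balance = -$233.12 (Sep)
Initial deposit = cushion − low point = $466.24 − (-$233.12) = $699.36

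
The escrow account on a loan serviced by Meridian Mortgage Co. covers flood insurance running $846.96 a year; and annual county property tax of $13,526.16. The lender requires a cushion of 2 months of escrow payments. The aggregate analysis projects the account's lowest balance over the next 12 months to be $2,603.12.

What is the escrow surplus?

$207.60

Flood insurance: $846.96 annually
County property tax: $13,526.16 annually
Combined annual = $846.96 + $13,526.16 = $14,373.12
Monthly = $14,373.12 ÷ 12 = $1,197.76
Required cushion = 2 × $1,197.76 = $2,395.52
Excess over cushion: $2,603.12 − $2,395.52 = $207.60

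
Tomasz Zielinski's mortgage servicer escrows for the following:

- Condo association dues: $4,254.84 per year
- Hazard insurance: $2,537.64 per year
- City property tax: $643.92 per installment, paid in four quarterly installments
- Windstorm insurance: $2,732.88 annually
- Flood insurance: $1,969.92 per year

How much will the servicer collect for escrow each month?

$1,172.58

Condo association dues — $4,254.84
Hazard insurance — $2,537.64
City property tax — $643.92 × 4 = $2,575.68
Windstorm insurance — $2,732.88
Flood insurance — $1,969.92
Yearly total = $4,254.84 + $2,537.64 + $2,575.68 + $2,732.88 + $1,969.92 = $14,070.96
Monthly escrow = $14,070.96 ÷ 12 = $1,172.58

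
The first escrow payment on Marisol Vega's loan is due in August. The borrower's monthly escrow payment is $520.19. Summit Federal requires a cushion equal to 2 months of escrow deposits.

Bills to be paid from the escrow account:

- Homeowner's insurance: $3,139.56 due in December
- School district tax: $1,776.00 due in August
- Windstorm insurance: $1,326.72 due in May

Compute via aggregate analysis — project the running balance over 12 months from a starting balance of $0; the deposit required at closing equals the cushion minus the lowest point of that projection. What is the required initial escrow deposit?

Cushion = 2 × $520.19 = $1,040.38
Trial balance (start $0, +$520.19 each month, − disbursements):
  Aug: +$520.19 − $1,776.00 → -$1,255.81
  Sep: +$520.19 → -$735.62
  Oct: +$520.19 → -$215.43
  Nov: +$520.19 → $304.76
  Dec: +$520.19 − $3,139.56 → -$2,314.61
  Jan: +$520.19 → -$1,794.42
  Feb: +$520.19 → -$1,274.23
  Mar: +$520.19 → -$754.04
  Apr: +$520.19 → -$233.85
  May: +$520.19 − $1,326.72 → -$1,040.38
  Jun: +$520.19 → -$520.19
  Jul: +$520.19 → $0.00
Lowest trial balance = -$2,314.61 (Dec)
Initial deposit = cushion − low point = $1,040.38 − (-$2,314.61) = $3,354.99

$3,354.99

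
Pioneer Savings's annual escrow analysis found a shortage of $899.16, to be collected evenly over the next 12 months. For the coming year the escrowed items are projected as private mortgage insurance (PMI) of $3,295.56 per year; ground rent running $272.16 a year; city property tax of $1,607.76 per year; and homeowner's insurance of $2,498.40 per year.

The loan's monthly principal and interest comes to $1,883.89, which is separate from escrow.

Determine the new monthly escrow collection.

$714.42

Private mortgage insurance (PMI) = $3,295.56/yr
Ground rent = $272.16/yr
City property tax = $1,607.76/yr
Homeowner's insurance = $2,498.40/yr
Yearly total = $3,295.56 + $272.16 + $1,607.76 + $2,498.40 = $7,673.88
Monthly = $7,673.88 / 12 = $639.49
Monthly shortage recovery: $899.16 ÷ 12 = $74.93
Adjusted monthly = $639.49 + $74.93 = $714.42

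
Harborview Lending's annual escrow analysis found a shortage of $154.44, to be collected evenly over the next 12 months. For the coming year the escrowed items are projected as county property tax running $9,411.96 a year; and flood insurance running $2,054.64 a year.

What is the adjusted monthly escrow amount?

$968.42

County property tax: $9,411.96 annually
Flood insurance: $2,054.64 annually
Combined annual = $11,466.60
Monthly escrow = $11,466.60 ÷ 12 = $955.55
Monthly shortage recovery: $154.44 ÷ 12 = $12.87
New monthly escrow = $955.55 + $12.87 = $968.42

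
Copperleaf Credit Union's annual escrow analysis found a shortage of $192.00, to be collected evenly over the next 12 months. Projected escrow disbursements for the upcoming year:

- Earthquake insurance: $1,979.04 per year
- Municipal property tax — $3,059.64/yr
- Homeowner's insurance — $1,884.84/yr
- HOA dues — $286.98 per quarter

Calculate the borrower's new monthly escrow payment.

$688.62

Earthquake insurance = $1,979.04/yr
Municipal property tax = $3,059.64/yr
Homeowner's insurance = $1,884.84/yr
HOA dues = $286.98 × 4 = $1,147.92/yr
Annual escrow total = $8,071.44
Monthly escrow = $8,071.44 / 12 = $672.62
Shortage spread = $192.00 / 12 = $16.00/mo
New monthly escrow = $672.62 + $16.00 = $688.62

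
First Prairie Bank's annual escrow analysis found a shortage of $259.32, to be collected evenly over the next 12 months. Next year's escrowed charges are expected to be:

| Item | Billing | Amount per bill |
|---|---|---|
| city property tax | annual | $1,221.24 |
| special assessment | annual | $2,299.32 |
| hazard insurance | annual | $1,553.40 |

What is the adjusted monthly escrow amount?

$444.44

City property tax — $1,221.24 annually
Special assessment — $2,299.32 annually
Hazard insurance — $1,553.40 annually
Combined annual = $5,073.96
Monthly = $5,073.96 ÷ 12 = $422.83
Monthly shortage recovery: $259.32 / 12 = $21.61
Adjusted monthly = $422.83 + $21.61 = $444.44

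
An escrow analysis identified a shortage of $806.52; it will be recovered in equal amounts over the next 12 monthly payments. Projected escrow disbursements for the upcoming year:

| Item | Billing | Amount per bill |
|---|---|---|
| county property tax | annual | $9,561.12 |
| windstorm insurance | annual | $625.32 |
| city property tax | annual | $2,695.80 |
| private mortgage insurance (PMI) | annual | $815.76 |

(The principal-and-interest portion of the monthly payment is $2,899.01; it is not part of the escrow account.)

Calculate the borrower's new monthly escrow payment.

County property tax: $9,561.12 annually
Windstorm insurance: $625.32 annually
City property tax: $2,695.80 annually
Private mortgage insurance (PMI): $815.76 annually
Total annual escrow = $13,698.00
Per month = $13,698.00 / 12 = $1,141.50
Shortage per month = $806.52 ÷ 12 = $67.21
New monthly escrow = $1,141.50 + $67.21 = $1,208.71

$1,208.71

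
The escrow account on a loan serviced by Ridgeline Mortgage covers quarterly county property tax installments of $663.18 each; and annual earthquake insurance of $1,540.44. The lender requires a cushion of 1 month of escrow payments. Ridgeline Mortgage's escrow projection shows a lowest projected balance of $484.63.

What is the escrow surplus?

$135.20

County property tax — $663.18 × 4 = $2,652.72 per year
Earthquake insurance — $1,540.44 per year
Annual escrow total = $4,193.16
Per month = $4,193.16 ÷ 12 = $349.43
Required reserve = 1 × $349.43 = $349.43
Excess over cushion: $484.63 − $349.43 = $135.20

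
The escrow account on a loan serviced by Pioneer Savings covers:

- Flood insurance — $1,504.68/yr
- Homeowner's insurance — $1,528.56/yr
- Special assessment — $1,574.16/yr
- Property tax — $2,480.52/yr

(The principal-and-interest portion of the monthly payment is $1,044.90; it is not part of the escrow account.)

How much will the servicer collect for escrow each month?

$590.66

Flood insurance = $1,504.68/yr
Homeowner's insurance = $1,528.56/yr
Special assessment = $1,574.16/yr
Property tax = $2,480.52/yr
Yearly total = $1,504.68 + $1,528.56 + $1,574.16 + $2,480.52 = $7,087.92
Base monthly escrow = $7,087.92 / 12 = $590.66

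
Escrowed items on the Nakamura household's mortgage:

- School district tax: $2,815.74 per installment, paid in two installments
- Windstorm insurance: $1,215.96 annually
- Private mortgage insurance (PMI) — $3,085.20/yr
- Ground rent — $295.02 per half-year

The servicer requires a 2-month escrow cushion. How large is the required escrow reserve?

$1,753.78

School district tax — $2,815.74 × 2 = $5,631.48 annually
Windstorm insurance — $1,215.96 annually
Private mortgage insurance (PMI) — $3,085.20 annually
Ground rent — $295.02 × 2 = $590.04 annually
Yearly total = $5,631.48 + $1,215.96 + $3,085.20 + $590.04 = $10,522.68
Base monthly escrow = $10,522.68 ÷ 12 = $876.89
Cushion = 2 × $876.89 = $1,753.78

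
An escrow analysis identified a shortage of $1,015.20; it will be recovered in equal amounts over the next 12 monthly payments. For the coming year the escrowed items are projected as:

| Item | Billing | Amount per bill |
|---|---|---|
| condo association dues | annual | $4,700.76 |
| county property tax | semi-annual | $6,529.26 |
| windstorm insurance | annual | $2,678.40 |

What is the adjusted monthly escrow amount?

Condo association dues — $4,700.76 per year
County property tax — $6,529.26 × 2 = $13,058.52 per year
Windstorm insurance — $2,678.40 per year
Total per year = $20,437.68
Monthly escrow = $20,437.68 ÷ 12 = $1,703.14
Monthly shortage recovery: $1,015.20 / 12 = $84.60
New monthly escrow = $1,703.14 + $84.60 = $1,787.74

$1,787.74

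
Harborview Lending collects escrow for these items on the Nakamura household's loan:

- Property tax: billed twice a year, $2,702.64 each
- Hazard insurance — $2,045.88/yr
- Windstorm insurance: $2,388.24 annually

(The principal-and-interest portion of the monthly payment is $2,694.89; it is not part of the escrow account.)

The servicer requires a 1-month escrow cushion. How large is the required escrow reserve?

$819.95

Property tax = $2,702.64 × 2 = $5,405.28 annually
Hazard insurance = $2,045.88 annually
Windstorm insurance = $2,388.24 annually
Annual escrow total = $5,405.28 + $2,045.88 + $2,388.24 = $9,839.40
Per month = $9,839.40 / 12 = $819.95
Cushion = 1 × $819.95 = $819.95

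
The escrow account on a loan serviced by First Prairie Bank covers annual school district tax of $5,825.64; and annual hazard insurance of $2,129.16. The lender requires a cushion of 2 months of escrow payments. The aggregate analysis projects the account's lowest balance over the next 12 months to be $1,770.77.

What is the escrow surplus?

$444.97

School district tax — $5,825.64 per year
Hazard insurance — $2,129.16 per year
Total per year = $5,825.64 + $2,129.16 = $7,954.80
Per month = $7,954.80 ÷ 12 = $662.90
Cushion = 2 × $662.90 = $1,325.80
Surplus = $1,770.77 − $1,325.80 = $444.97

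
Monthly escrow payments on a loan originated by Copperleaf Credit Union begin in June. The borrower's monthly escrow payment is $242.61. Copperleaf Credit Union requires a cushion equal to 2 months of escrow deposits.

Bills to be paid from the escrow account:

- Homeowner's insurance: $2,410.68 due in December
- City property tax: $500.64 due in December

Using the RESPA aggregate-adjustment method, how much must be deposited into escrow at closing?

$1,698.27

Cushion = 2 × $242.61 = $485.22
Trial balance (start $0, +$242.61 each month, − disbursements):
  Jun: +$242.61 → $242.61
  Jul: +$242.61 → $485.22
  Aug: +$242.61 → $727.83
  Sep: +$242.61 → $970.44
  Oct: +$242.61 → $1,213.05
  Nov: +$242.61 → $1,455.66
  Dec: +$242.61 − $2,911.32 → -$1,213.05
  Jan: +$242.61 → -$970.44
  Feb: +$242.61 → -$727.83
  Mar: +$242.61 → -$485.22
  Apr: +$242.61 → -$242.61
  May: +$242.61 → $0.00
Lowest trial balance = -$1,213.05 (Dec)
Initial deposit = cushion − low point = $485.22 − (-$1,213.05) = $1,698.27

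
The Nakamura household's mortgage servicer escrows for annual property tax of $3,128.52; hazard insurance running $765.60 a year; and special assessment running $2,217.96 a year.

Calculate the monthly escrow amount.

$509.34

Property tax: $3,128.52 per year
Hazard insurance: $765.60 per year
Special assessment: $2,217.96 per year
Total per year = $6,112.08
Monthly escrow = $6,112.08 / 12 = $509.34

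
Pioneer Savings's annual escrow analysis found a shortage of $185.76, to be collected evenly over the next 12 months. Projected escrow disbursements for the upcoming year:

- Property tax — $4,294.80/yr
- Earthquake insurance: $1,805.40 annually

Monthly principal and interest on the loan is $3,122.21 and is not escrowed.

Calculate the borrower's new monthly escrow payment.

Property tax — $4,294.80 annually
Earthquake insurance — $1,805.40 annually
Combined annual = $4,294.80 + $1,805.40 = $6,100.20
Per month = $6,100.20 / 12 = $508.35
Monthly shortage recovery: $185.76 ÷ 12 = $15.48
New monthly escrow = $508.35 + $15.48 = $523.83

$523.83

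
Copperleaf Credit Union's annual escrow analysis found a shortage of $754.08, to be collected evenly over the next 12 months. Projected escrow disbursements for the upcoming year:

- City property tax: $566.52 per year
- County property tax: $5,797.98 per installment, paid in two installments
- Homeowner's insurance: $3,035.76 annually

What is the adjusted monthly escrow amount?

City property tax — $566.52 annually
County property tax — $5,797.98 × 2 = $11,595.96 annually
Homeowner's insurance — $3,035.76 annually
Total per year = $566.52 + $11,595.96 + $3,035.76 = $15,198.24
Monthly = $15,198.24 ÷ 12 = $1,266.52
Monthly shortage recovery: $754.08 ÷ 12 = $62.84
Adjusted monthly = $1,266.52 + $62.84 = $1,329.36

$1,329.36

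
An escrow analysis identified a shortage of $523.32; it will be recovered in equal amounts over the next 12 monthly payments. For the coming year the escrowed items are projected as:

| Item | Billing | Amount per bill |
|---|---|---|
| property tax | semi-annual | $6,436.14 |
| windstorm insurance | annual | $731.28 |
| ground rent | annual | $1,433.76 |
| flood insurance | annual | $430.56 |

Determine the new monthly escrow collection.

$1,332.60

Property tax: $6,436.14 × 2 = $12,872.28/yr
Windstorm insurance: $731.28/yr
Ground rent: $1,433.76/yr
Flood insurance: $430.56/yr
Total annual escrow = $15,467.88
Monthly escrow = $15,467.88 ÷ 12 = $1,288.99
Monthly shortage recovery: $523.32 ÷ 12 = $43.61
New monthly escrow = $1,288.99 + $43.61 = $1,332.60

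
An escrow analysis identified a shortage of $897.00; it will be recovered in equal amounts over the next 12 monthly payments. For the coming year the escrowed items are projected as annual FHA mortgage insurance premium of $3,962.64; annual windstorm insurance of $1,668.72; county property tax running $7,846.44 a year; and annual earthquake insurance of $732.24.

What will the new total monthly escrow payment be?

FHA mortgage insurance premium = $3,962.64
Windstorm insurance = $1,668.72
County property tax = $7,846.44
Earthquake insurance = $732.24
Total per year = $3,962.64 + $1,668.72 + $7,846.44 + $732.24 = $14,210.04
Per month = $14,210.04 ÷ 12 = $1,184.17
Monthly shortage recovery: $897.00 / 12 = $74.75
Adjusted monthly = $1,184.17 + $74.75 = $1,258.92

$1,258.92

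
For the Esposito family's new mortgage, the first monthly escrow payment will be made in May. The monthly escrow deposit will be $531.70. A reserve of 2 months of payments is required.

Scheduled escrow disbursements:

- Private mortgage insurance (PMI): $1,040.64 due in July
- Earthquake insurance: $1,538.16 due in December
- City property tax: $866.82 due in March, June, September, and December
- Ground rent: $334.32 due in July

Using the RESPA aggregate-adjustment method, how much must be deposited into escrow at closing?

$2,323.38

Cushion = 2 × $531.70 = $1,063.40
Trial balance (start $0, +$531.70 each month, − disbursements):
  May: +$531.70 → $531.70
  Jun: +$531.70 − $866.82 → $196.58
  Jul: +$531.70 − $1,374.96 → -$646.68
  Aug: +$531.70 → -$114.98
  Sep: +$531.70 − $866.82 → -$450.10
  Oct: +$531.70 → $81.60
  Nov: +$531.70 → $613.30
  Dec: +$531.70 − $2,404.98 → -$1,259.98
  Jan: +$531.70 → -$728.28
  Feb: +$531.70 → -$196.58
  Mar: +$531.70 − $866.82 → -$531.70
  Apr: +$531.70 → $0.00
Lowest trial balance = -$1,259.98 (Dec)
Initial deposit = cushion − low point = $1,063.40 − (-$1,259.98) = $2,323.38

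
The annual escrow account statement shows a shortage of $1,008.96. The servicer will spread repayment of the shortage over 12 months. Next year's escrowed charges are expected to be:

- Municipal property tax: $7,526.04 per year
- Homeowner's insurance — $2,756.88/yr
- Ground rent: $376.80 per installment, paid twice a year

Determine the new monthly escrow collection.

$1,003.79

Municipal property tax: $7,526.04/yr
Homeowner's insurance: $2,756.88/yr
Ground rent: $376.80 × 2 = $753.60/yr
Combined annual = $11,036.52
Per month = $11,036.52 / 12 = $919.71
Shortage spread = $1,008.96 ÷ 12 = $84.08/mo
New monthly escrow = $919.71 + $84.08 = $1,003.79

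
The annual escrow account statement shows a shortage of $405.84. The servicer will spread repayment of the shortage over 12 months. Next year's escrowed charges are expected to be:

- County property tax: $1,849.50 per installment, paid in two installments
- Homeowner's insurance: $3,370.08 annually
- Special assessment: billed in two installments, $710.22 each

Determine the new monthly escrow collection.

County property tax — $1,849.50 × 2 = $3,699.00
Homeowner's insurance — $3,370.08
Special assessment — $710.22 × 2 = $1,420.44
Total per year = $8,489.52
Monthly = $8,489.52 / 12 = $707.46
Monthly shortage recovery: $405.84 ÷ 12 = $33.82
Adjusted monthly = $707.46 + $33.82 = $741.28

$741.28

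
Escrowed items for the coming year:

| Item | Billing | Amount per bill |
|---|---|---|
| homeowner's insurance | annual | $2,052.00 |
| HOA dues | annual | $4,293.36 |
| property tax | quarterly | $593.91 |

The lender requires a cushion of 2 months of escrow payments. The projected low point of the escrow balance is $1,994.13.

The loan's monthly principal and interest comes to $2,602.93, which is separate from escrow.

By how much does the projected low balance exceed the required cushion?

$540.63

Homeowner's insurance: $2,052.00
HOA dues: $4,293.36
Property tax: $593.91 × 4 = $2,375.64
Yearly total = $2,052.00 + $4,293.36 + $2,375.64 = $8,721.00
Base monthly escrow = $8,721.00 ÷ 12 = $726.75
Required cushion = 2 × $726.75 = $1,453.50
Surplus = $1,994.13 − $1,453.50 = $540.63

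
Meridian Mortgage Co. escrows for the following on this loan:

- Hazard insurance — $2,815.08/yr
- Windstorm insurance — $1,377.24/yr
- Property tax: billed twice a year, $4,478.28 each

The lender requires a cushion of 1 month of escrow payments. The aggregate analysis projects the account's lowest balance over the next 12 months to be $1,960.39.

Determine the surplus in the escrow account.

Hazard insurance — $2,815.08 per year
Windstorm insurance — $1,377.24 per year
Property tax — $4,478.28 × 2 = $8,956.56 per year
Yearly total = $2,815.08 + $1,377.24 + $8,956.56 = $13,148.88
Per month = $13,148.88 / 12 = $1,095.74
Cushion = 1 × $1,095.74 = $1,095.74
Excess over cushion: $1,960.39 − $1,095.74 = $864.65

$864.65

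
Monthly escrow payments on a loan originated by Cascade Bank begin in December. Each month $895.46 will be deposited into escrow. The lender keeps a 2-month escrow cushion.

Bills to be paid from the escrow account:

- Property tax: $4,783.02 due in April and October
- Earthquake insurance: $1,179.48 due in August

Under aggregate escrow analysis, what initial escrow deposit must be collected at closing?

Cushion = 2 × $895.46 = $1,790.92
Trial balance (start $0, +$895.46 each month, − disbursements):
  Dec: +$895.46 → $895.46
  Jan: +$895.46 → $1,790.92
  Feb: +$895.46 → $2,686.38
  Mar: +$895.46 → $3,581.84
  Apr: +$895.46 − $4,783.02 → -$305.72
  May: +$895.46 → $589.74
  Jun: +$895.46 → $1,485.20
  Jul: +$895.46 → $2,380.66
  Aug: +$895.46 − $1,179.48 → $2,096.64
  Sep: +$895.46 → $2,992.10
  Oct: +$895.46 − $4,783.02 → -$895.46
  Nov: +$895.46 → $0.00
Lowest trial balance = -$895.46 (Oct)
Initial deposit = cushion − low point = $1,790.92 − (-$895.46) = $2,686.38

$2,686.38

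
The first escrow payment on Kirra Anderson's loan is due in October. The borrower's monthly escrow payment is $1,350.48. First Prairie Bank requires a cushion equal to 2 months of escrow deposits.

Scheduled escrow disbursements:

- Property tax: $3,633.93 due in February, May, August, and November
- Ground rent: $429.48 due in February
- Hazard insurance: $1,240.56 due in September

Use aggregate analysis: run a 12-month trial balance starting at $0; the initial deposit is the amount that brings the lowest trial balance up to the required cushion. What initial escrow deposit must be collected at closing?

$3,645.90

Cushion = 2 × $1,350.48 = $2,700.96
Trial balance (start $0, +$1,350.48 each month, − disbursements):
  Oct: +$1,350.48 → $1,350.48
  Nov: +$1,350.48 − $3,633.93 → -$932.97
  Dec: +$1,350.48 → $417.51
  Jan: +$1,350.48 → $1,767.99
  Feb: +$1,350.48 − $4,063.41 → -$944.94
  Mar: +$1,350.48 → $405.54
  Apr: +$1,350.48 → $1,756.02
  May: +$1,350.48 − $3,633.93 → -$527.43
  Jun: +$1,350.48 → $823.05
  Jul: +$1,350.48 → $2,173.53
  Aug: +$1,350.48 − $3,633.93 → -$109.92
  Sep: +$1,350.48 − $1,240.56 → $0.00
Lowest trial balance = -$944.94 (Feb)
Initial deposit = cushion − low point = $2,700.96 − (-$944.94) = $3,645.90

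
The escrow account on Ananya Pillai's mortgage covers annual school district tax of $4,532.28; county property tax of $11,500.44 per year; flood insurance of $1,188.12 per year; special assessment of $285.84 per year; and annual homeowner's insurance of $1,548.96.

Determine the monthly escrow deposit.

School district tax = $4,532.28 annually
County property tax = $11,500.44 annually
Flood insurance = $1,188.12 annually
Special assessment = $285.84 annually
Homeowner's insurance = $1,548.96 annually
Combined annual = $19,055.64
Monthly escrow = $19,055.64 ÷ 12 = $1,587.97

$1,587.97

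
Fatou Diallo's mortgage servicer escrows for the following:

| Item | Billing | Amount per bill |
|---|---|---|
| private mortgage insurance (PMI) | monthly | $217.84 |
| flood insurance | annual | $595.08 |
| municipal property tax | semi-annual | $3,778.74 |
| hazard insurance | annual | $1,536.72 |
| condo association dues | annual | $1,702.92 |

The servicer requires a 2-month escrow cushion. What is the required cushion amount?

Private mortgage insurance (PMI) — $217.84 × 12 = $2,614.08/yr
Flood insurance — $595.08/yr
Municipal property tax — $3,778.74 × 2 = $7,557.48/yr
Hazard insurance — $1,536.72/yr
Condo association dues — $1,702.92/yr
Total annual escrow = $2,614.08 + $595.08 + $7,557.48 + $1,536.72 + $1,702.92 = $14,006.28
Monthly escrow = $14,006.28 ÷ 12 = $1,167.19
Reserve = 2 × $1,167.19 = $2,334.38

$2,334.38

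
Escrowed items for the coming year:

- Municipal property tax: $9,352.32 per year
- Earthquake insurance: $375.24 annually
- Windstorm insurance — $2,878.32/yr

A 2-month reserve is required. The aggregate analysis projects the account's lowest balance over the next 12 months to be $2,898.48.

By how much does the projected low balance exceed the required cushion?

Municipal property tax: $9,352.32
Earthquake insurance: $375.24
Windstorm insurance: $2,878.32
Combined annual = $9,352.32 + $375.24 + $2,878.32 = $12,605.88
Base monthly escrow = $12,605.88 / 12 = $1,050.49
Required reserve = 2 × $1,050.49 = $2,100.98
Surplus = $2,898.48 − $2,100.98 = $797.50

$797.50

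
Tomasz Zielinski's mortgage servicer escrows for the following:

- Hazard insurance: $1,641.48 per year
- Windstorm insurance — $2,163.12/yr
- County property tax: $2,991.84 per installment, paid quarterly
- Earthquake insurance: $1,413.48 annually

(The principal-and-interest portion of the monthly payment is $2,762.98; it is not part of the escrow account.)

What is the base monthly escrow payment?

$1,432.12

Hazard insurance: $1,641.48/yr
Windstorm insurance: $2,163.12/yr
County property tax: $2,991.84 × 4 = $11,967.36/yr
Earthquake insurance: $1,413.48/yr
Yearly total = $17,185.44
Base monthly escrow = $17,185.44 ÷ 12 = $1,432.12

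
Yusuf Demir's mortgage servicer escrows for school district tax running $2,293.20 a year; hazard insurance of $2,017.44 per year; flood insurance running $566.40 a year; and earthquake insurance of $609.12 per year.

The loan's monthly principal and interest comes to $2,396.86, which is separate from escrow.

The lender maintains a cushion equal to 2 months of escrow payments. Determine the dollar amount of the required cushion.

School district tax: $2,293.20/yr
Hazard insurance: $2,017.44/yr
Flood insurance: $566.40/yr
Earthquake insurance: $609.12/yr
Total per year = $5,486.16
Per month = $5,486.16 ÷ 12 = $457.18
Reserve = 2 × $457.18 = $914.36

$914.36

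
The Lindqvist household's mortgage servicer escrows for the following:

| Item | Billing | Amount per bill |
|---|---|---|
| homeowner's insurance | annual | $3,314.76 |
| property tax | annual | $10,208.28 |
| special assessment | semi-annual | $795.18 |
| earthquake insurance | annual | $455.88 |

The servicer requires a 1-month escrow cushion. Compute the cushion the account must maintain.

Homeowner's insurance: $3,314.76/yr
Property tax: $10,208.28/yr
Special assessment: $795.18 × 2 = $1,590.36/yr
Earthquake insurance: $455.88/yr
Total annual escrow = $3,314.76 + $10,208.28 + $1,590.36 + $455.88 = $15,569.28
Monthly = $15,569.28 ÷ 12 = $1,297.44
Reserve = 1 × $1,297.44 = $1,297.44

$1,297.44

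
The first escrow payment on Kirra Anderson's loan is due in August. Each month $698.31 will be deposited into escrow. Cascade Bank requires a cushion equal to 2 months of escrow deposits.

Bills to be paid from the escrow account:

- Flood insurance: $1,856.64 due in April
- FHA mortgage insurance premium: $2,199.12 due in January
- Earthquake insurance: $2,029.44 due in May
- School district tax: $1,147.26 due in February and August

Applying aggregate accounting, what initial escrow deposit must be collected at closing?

$2,793.24

Cushion = 2 × $698.31 = $1,396.62
Trial balance (start $0, +$698.31 each month, − disbursements):
  Aug: +$698.31 − $1,147.26 → -$448.95
  Sep: +$698.31 → $249.36
  Oct: +$698.31 → $947.67
  Nov: +$698.31 → $1,645.98
  Dec: +$698.31 → $2,344.29
  Jan: +$698.31 − $2,199.12 → $843.48
  Feb: +$698.31 − $1,147.26 → $394.53
  Mar: +$698.31 → $1,092.84
  Apr: +$698.31 − $1,856.64 → -$65.49
  May: +$698.31 − $2,029.44 → -$1,396.62
  Jun: +$698.31 → -$698.31
  Jul: +$698.31 → $0.00
Lowest trial balance = -$1,396.62 (May)
Initial deposit = cushion − low point = $1,396.62 − (-$1,396.62) = $2,793.24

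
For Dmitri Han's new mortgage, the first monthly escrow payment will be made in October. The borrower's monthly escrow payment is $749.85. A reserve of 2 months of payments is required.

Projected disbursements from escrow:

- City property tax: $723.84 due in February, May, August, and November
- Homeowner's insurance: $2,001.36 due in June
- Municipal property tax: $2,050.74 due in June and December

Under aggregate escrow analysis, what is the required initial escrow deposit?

$3,025.41

Cushion = 2 × $749.85 = $1,499.70
Trial balance (start $0, +$749.85 each month, − disbursements):
  Oct: +$749.85 → $749.85
  Nov: +$749.85 − $723.84 → $775.86
  Dec: +$749.85 − $2,050.74 → -$525.03
  Jan: +$749.85 → $224.82
  Feb: +$749.85 − $723.84 → $250.83
  Mar: +$749.85 → $1,000.68
  Apr: +$749.85 → $1,750.53
  May: +$749.85 − $723.84 → $1,776.54
  Jun: +$749.85 − $4,052.10 → -$1,525.71
  Jul: +$749.85 → -$775.86
  Aug: +$749.85 − $723.84 → -$749.85
  Sep: +$749.85 → $0.00
Lowest trial balance = -$1,525.71 (Jun)
Initial deposit = cushion − low point = $1,499.70 − (-$1,525.71) = $3,025.41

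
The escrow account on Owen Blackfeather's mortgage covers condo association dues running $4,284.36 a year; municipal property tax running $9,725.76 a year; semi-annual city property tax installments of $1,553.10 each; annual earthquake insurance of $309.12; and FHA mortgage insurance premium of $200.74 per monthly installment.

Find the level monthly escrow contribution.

Condo association dues: $4,284.36 annually
Municipal property tax: $9,725.76 annually
City property tax: $1,553.10 × 2 = $3,106.20 annually
Earthquake insurance: $309.12 annually
FHA mortgage insurance premium: $200.74 × 12 = $2,408.88 annually
Total per year = $4,284.36 + $9,725.76 + $3,106.20 + $309.12 + $2,408.88 = $19,834.32
Per month = $19,834.32 ÷ 12 = $1,652.86

$1,652.86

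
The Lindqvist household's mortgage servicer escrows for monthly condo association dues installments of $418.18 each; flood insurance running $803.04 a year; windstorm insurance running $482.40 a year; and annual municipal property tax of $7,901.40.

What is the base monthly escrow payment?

Condo association dues = $418.18 × 12 = $5,018.16/yr
Flood insurance = $803.04/yr
Windstorm insurance = $482.40/yr
Municipal property tax = $7,901.40/yr
Total per year = $14,205.00
Monthly = $14,205.00 / 12 = $1,183.75

$1,183.75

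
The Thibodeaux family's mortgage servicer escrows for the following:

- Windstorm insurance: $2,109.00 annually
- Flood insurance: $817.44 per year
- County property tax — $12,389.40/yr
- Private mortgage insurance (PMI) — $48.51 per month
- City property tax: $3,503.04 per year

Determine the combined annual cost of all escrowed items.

$19,401.00

Windstorm insurance: $2,109.00 per year
Flood insurance: $817.44 per year
County property tax: $12,389.40 per year
Private mortgage insurance (PMI): $48.51 × 12 = $582.12 per year
City property tax: $3,503.04 per year
Total annual escrow = $19,401.00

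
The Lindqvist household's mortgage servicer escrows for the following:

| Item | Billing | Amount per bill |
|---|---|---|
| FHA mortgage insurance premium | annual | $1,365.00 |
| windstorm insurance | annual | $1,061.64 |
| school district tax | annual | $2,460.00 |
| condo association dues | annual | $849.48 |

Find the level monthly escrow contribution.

$478.01

FHA mortgage insurance premium: $1,365.00 annually
Windstorm insurance: $1,061.64 annually
School district tax: $2,460.00 annually
Condo association dues: $849.48 annually
Annual escrow total = $5,736.12
Base monthly escrow = $5,736.12 ÷ 12 = $478.01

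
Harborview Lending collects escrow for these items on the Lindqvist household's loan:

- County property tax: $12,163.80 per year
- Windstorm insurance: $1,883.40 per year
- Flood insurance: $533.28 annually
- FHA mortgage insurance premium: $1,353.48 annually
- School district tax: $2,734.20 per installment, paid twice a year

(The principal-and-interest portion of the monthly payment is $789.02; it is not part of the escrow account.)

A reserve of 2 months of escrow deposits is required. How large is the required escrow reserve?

County property tax = $12,163.80 annually
Windstorm insurance = $1,883.40 annually
Flood insurance = $533.28 annually
FHA mortgage insurance premium = $1,353.48 annually
School district tax = $2,734.20 × 2 = $5,468.40 annually
Total annual escrow = $12,163.80 + $1,883.40 + $533.28 + $1,353.48 + $5,468.40 = $21,402.36
Base monthly escrow = $21,402.36 / 12 = $1,783.53
Cushion = 2 × $1,783.53 = $3,567.06

$3,567.06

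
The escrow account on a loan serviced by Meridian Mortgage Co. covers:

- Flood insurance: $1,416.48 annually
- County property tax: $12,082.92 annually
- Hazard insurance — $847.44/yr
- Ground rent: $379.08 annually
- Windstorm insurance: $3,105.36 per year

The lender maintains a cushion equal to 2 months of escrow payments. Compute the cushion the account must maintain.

Flood insurance — $1,416.48
County property tax — $12,082.92
Hazard insurance — $847.44
Ground rent — $379.08
Windstorm insurance — $3,105.36
Total per year = $1,416.48 + $12,082.92 + $847.44 + $379.08 + $3,105.36 = $17,831.28
Monthly = $17,831.28 ÷ 12 = $1,485.94
Cushion = 2 × $1,485.94 = $2,971.88

$2,971.88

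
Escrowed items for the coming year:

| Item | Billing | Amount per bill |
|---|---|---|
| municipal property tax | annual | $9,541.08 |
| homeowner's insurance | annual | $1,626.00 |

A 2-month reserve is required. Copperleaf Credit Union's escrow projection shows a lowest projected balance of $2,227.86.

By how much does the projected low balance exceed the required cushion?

Municipal property tax = $9,541.08
Homeowner's insurance = $1,626.00
Annual escrow total = $9,541.08 + $1,626.00 = $11,167.08
Per month = $11,167.08 ÷ 12 = $930.59
Required reserve = 2 × $930.59 = $1,861.18
Excess over cushion: $2,227.86 − $1,861.18 = $366.68

$366.68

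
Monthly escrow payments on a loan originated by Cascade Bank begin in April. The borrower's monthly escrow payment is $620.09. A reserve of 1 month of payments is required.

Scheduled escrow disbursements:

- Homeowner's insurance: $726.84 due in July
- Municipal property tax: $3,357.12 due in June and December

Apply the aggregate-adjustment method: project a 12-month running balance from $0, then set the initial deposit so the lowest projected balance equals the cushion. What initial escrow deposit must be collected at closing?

Cushion = 1 × $620.09 = $620.09
Trial balance (start $0, +$620.09 each month, − disbursements):
  Apr: +$620.09 → $620.09
  May: +$620.09 → $1,240.18
  Jun: +$620.09 − $3,357.12 → -$1,496.85
  Jul: +$620.09 − $726.84 → -$1,603.60
  Aug: +$620.09 → -$983.51
  Sep: +$620.09 → -$363.42
  Oct: +$620.09 → $256.67
  Nov: +$620.09 → $876.76
  Dec: +$620.09 − $3,357.12 → -$1,860.27
  Jan: +$620.09 → -$1,240.18
  Feb: +$620.09 → -$620.09
  Mar: +$620.09 → $0.00
Lowest trial balance = -$1,860.27 (Dec)
Initial deposit = cushion − low point = $620.09 − (-$1,860.27) = $2,480.36

$2,480.36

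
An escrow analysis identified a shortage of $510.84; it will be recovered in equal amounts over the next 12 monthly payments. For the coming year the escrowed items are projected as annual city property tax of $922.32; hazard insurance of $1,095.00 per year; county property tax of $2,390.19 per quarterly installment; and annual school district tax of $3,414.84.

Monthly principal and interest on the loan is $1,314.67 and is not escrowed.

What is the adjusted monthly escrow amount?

$1,291.98

City property tax: $922.32 annually
Hazard insurance: $1,095.00 annually
County property tax: $2,390.19 × 4 = $9,560.76 annually
School district tax: $3,414.84 annually
Annual escrow total = $922.32 + $1,095.00 + $9,560.76 + $3,414.84 = $14,992.92
Per month = $14,992.92 ÷ 12 = $1,249.41
Shortage spread = $510.84 / 12 = $42.57/mo
New monthly escrow = $1,249.41 + $42.57 = $1,291.98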